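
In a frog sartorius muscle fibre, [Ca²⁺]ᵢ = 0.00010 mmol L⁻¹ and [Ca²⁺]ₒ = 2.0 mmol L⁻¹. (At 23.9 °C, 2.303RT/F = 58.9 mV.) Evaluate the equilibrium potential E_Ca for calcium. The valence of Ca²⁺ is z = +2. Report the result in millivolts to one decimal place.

126.7 mV

E = (58.9/z) · log₁₀([Ca²⁺]_out/[Ca²⁺]_in) with z = +2.
= (58.9/2) · log₁₀(2.0/0.00010) = 29.45 · log₁₀(2e+04)
= 29.45 · (4.3010) = 126.67 mV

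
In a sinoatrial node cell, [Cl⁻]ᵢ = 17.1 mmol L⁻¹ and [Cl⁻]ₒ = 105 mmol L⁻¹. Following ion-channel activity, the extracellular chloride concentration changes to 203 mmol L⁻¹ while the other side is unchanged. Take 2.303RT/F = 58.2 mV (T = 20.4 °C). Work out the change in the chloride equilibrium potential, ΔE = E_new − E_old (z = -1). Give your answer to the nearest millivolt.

E_old = (58.2/-1)·log₁₀(105/17.1) = -45.87 mV
E_new = (58.2/-1)·log₁₀(203/17.1) = -62.54 mV
ΔE = -62.54 − (-45.87) = -16.66 mV

-17 mV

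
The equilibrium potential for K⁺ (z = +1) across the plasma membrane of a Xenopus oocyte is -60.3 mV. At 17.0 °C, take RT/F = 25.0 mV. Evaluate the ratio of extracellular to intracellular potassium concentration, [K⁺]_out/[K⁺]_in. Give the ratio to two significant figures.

ln([out]/[in]) = E·z/(25.0) = -60.3 × 1 / 25.0 = -2.4120
[out]/[in] = e^(-2.4120) = 0.08964

0.090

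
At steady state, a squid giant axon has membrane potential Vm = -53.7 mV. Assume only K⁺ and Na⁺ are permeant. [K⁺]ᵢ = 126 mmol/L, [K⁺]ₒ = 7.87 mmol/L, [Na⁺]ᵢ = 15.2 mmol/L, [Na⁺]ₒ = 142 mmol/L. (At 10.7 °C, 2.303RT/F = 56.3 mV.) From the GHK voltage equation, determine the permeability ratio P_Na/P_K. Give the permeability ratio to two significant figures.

Let α = P_Na/P_K. GHK: Vm = 56.3·log₁₀[(Kₒ + α·Naₒ)/(Kᵢ + α·Naᵢ)].
10^(Vm/56.3) = 10^(-53.7/56.3) = 0.11122
So 0.11122·(Kᵢ + α·Naᵢ) = Kₒ + α·Naₒ → α = (0.11122·126.0 − 7.87) / (142.0 − 0.11122·15.2)
α = (14.01 − 7.87) / (142.0 − 1.691) = 6.144/140.3 = 0.04379

0.044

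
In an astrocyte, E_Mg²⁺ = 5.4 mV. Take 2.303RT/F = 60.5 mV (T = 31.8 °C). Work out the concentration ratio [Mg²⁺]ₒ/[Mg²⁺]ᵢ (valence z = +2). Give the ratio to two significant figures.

1.5

log₁₀([out]/[in]) = E·z/(60.5) = 5.4 × 2 / 60.5 = 0.1785
[out]/[in] = 10^(0.1785) = 1.508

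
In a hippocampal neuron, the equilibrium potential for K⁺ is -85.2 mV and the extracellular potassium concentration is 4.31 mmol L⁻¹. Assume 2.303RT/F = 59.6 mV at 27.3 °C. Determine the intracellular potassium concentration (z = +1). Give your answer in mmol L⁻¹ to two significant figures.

Nernst: E = (59.6/1) · log₁₀([out]/[in]), so log₁₀([out]/[in]) = -85.2 × 1 / 59.6 = -1.4295.
[out]/[in] = 10^(-1.4295) = 0.03719.
[in] = 4.31 / 0.03719 = 115.9 mmol L⁻¹.

120 mmol L⁻¹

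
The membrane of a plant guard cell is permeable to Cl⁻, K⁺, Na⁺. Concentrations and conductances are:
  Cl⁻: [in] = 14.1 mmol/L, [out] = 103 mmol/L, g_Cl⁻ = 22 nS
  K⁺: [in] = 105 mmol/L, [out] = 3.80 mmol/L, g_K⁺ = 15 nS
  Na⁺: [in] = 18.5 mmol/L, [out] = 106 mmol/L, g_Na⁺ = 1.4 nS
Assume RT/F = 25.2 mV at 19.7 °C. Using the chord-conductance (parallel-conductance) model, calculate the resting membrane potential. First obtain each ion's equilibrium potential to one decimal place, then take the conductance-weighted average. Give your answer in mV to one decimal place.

E_Cl⁻ = (25.2/-1)·ln(103/14.1) = -50.1 mV
E_K⁺ = (25.2/1)·ln(3.80/105) = -83.6 mV
E_Na⁺ = (25.2/1)·ln(106/18.5) = 44.0 mV
Vm = (Σ gᵢEᵢ)/(Σ gᵢ) = (22·-50.1 + 15·-83.6 + 1.4·44.0) / (22 + 15 + 1.4)
= -2294.60 / 38.4 = -59.76 mV

-59.8 mV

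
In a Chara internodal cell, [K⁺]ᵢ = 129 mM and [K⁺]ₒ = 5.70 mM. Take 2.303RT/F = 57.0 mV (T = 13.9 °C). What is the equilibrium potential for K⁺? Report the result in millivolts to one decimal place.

-77.2 mV

E = (57.0/z) · log₁₀([K⁺]_out/[K⁺]_in) with z = +1.
= (57.0/1) · log₁₀(5.70/129) = 57.00 · log₁₀(0.04419)
= 57.00 · (-1.3547) = -77.22 mV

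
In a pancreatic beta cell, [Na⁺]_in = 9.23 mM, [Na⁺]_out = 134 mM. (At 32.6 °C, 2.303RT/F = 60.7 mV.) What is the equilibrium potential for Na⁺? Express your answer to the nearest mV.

E = (60.7/z) · log₁₀([Na⁺]_out/[Na⁺]_in) with z = +1.
= (60.7/1) · log₁₀(134/9.23) = 60.70 · log₁₀(14.52)
= 60.70 · (1.1619) = 70.53 mV

71 mV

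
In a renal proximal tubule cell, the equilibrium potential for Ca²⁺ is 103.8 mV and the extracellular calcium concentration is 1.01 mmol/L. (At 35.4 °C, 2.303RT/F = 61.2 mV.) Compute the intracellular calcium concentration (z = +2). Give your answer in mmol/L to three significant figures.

0.000409 mmol/L

Nernst: E = (61.2/2) · log₁₀([out]/[in]), so log₁₀([out]/[in]) = 103.8 × 2 / 61.2 = 3.3922.
[out]/[in] = 10^(3.3922) = 2467.
[in] = 1.01 / 2467 = 0.0004094 mmol/L.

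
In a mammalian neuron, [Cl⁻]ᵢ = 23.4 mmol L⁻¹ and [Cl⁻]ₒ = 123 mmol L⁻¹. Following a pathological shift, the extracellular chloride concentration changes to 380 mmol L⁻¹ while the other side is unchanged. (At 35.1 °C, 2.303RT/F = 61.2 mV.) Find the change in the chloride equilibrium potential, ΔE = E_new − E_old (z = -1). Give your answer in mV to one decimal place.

-30.0 mV

E_old = (61.2/-1)·log₁₀(123/23.4) = -44.11 mV
E_new = (61.2/-1)·log₁₀(380/23.4) = -74.09 mV
ΔE = -74.09 − (-44.11) = -29.98 mV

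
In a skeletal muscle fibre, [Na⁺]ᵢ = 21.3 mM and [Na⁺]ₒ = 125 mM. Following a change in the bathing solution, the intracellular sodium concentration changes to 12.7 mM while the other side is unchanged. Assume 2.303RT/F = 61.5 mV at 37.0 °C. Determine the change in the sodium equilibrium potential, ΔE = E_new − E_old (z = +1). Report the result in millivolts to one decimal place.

E_old = (61.5/1)·log₁₀(125/21.3) = 47.26 mV
E_new = (61.5/1)·log₁₀(125/12.7) = 61.08 mV
ΔE = 61.08 − (47.26) = 13.81 mV

13.8 mV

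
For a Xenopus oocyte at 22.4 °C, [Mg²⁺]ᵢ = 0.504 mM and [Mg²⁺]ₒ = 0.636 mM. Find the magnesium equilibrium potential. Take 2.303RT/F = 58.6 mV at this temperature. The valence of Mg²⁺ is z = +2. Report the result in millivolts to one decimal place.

3.0 mV

E = (58.6/z) · log₁₀([Mg²⁺]_out/[Mg²⁺]_in) with z = +2.
= (58.6/2) · log₁₀(0.636/0.504) = 29.30 · log₁₀(1.262)
= 29.30 · (0.1010) = 2.96 mV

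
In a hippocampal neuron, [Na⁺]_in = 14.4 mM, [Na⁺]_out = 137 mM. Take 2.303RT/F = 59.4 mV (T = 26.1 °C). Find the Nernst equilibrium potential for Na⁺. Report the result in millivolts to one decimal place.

58.1 mV

E = (59.4/z) · log₁₀([Na⁺]_out/[Na⁺]_in) with z = +1.
= (59.4/1) · log₁₀(137/14.4) = 59.40 · log₁₀(9.514)
= 59.40 · (0.9784) = 58.11 mV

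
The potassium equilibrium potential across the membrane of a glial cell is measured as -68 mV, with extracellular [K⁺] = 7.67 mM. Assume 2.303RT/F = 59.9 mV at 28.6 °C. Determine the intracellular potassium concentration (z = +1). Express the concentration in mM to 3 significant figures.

Nernst: E = (59.9/1) · log₁₀([out]/[in]), so log₁₀([out]/[in]) = -68.0 × 1 / 59.9 = -1.1352.
[out]/[in] = 10^(-1.1352) = 0.07324.
[in] = 7.67 / 0.07324 = 104.7 mM.

105 mM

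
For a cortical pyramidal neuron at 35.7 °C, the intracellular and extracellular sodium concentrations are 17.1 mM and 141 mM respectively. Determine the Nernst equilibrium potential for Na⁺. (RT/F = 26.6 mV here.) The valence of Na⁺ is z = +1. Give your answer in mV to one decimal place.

E = (26.6/z) · ln([Na⁺]_out/[Na⁺]_in) with z = +1.
= (26.6/1) · ln(141/17.1) = 26.60 · ln(8.246)
= 26.60 · (2.1097) = 56.12 mV

56.1 mV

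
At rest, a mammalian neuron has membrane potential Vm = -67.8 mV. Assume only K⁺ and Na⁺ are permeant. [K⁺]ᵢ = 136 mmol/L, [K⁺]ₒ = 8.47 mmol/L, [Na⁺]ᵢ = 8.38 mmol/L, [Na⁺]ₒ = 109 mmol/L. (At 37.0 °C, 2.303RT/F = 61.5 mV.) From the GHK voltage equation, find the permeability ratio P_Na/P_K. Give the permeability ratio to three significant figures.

0.0210

Let α = P_Na/P_K. GHK: Vm = 61.5·log₁₀[(Kₒ + α·Naₒ)/(Kᵢ + α·Naᵢ)].
10^(Vm/61.5) = 10^(-67.8/61.5) = 0.078988
So 0.078988·(Kᵢ + α·Naᵢ) = Kₒ + α·Naₒ → α = (0.078988·136.0 − 8.47) / (109.0 − 0.078988·8.38)
α = (10.74 − 8.47) / (109.0 − 0.6619) = 2.272/108.3 = 0.02097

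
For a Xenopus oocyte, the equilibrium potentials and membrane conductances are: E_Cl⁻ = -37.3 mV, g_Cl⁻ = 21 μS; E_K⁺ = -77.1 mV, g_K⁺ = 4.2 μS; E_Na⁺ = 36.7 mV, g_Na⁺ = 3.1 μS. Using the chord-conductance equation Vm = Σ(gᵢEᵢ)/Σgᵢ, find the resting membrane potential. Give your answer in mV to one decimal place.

-35.1 mV

Σ gᵢEᵢ = 21·(-37.3) + 4.2·(-77.1) + 3.1·(36.7) = -993.35
Σ gᵢ = 21 + 4.2 + 3.1 = 28.3
Vm = -993.35 / 28.3 = -35.10 mV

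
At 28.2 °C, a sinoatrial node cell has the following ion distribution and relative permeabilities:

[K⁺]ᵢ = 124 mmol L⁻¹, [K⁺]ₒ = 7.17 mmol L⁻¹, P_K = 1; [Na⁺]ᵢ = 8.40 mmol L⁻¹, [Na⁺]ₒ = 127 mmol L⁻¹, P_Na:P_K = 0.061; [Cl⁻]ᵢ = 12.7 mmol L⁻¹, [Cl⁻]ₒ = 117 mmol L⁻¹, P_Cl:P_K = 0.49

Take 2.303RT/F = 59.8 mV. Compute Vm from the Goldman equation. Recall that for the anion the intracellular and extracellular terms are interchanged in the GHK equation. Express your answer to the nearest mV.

-56 mV

Vm = 59.8 · log₁₀[(Σ P·[cation]ₒ + Σ P·[anion]ᵢ) / (Σ P·[cation]ᵢ + Σ P·[anion]ₒ)]
Numerator = 1×7.17 + 0.061×127 + 0.49×12.7 = 21.14
Denominator = 1×124 + 0.061×8.40 + 0.49×117 = 181.8
Vm = 59.8 · log₁₀(0.11625) = 59.8 × (-0.9346) = -55.89 mV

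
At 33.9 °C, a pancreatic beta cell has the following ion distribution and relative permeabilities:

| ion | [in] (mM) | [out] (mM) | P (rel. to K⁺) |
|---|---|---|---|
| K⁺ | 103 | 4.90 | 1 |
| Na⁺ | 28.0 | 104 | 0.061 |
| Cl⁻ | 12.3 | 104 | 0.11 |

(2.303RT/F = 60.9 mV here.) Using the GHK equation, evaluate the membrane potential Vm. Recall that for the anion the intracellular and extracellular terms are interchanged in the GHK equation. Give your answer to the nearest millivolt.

-59 mV

Vm = 60.9 · log₁₀[(Σ P·[cation]ₒ + Σ P·[anion]ᵢ) / (Σ P·[cation]ᵢ + Σ P·[anion]ₒ)]
Numerator = 1×4.90 + 0.061×104 + 0.11×12.3 = 12.6
Denominator = 1×103 + 0.061×28.0 + 0.11×104 = 116.1
Vm = 60.9 · log₁₀(0.10846) = 60.9 × (-0.9647) = -58.75 mV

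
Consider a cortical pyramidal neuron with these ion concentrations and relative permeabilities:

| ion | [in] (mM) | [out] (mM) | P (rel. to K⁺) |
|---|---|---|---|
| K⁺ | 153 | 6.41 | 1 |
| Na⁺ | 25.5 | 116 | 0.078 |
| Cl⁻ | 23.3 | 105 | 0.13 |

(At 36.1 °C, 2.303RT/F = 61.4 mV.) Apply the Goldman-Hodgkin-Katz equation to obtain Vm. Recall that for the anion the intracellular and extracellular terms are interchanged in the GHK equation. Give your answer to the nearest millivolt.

-59 mV

Vm = 61.4 · log₁₀[(Σ P·[cation]ₒ + Σ P·[anion]ᵢ) / (Σ P·[cation]ᵢ + Σ P·[anion]ₒ)]
Numerator = 1×6.41 + 0.078×116 + 0.13×23.3 = 18.49
Denominator = 1×153 + 0.078×25.5 + 0.13×105 = 168.6
Vm = 61.4 · log₁₀(0.10962) = 61.4 × (-0.9601) = -58.95 mV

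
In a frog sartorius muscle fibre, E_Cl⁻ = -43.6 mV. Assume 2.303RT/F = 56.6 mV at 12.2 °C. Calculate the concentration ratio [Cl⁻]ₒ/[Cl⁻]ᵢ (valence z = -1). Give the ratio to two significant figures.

5.9

log₁₀([out]/[in]) = E·z/(56.6) = -43.6 × -1 / 56.6 = 0.7703
[out]/[in] = 10^(0.7703) = 5.893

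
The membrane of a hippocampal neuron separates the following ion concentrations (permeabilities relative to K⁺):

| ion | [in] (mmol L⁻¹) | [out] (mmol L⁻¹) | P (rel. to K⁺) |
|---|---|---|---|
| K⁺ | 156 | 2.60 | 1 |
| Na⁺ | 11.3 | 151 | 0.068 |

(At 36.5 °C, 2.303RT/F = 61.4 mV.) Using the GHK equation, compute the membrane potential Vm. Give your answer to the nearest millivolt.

Vm = 61.4 · log₁₀[(Σ P·[cation]ₒ + Σ P·[anion]ᵢ) / (Σ P·[cation]ᵢ + Σ P·[anion]ₒ)]
Numerator = 1×2.60 + 0.068×151 = 12.87
Denominator = 1×156 + 0.068×11.3 = 156.8
Vm = 61.4 · log₁₀(0.082083) = 61.4 × (-1.0857) = -66.66 mV

-67 mV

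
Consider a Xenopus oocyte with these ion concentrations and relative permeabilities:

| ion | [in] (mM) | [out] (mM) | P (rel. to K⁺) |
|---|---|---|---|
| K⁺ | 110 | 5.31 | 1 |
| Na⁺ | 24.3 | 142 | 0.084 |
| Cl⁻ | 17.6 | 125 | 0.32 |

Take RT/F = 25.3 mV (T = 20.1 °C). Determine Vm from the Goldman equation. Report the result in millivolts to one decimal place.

Vm = 25.3 · ln[(Σ P·[cation]ₒ + Σ P·[anion]ᵢ) / (Σ P·[cation]ᵢ + Σ P·[anion]ₒ)]
Numerator = 1×5.31 + 0.084×142 + 0.32×17.6 = 22.87
Denominator = 1×110 + 0.084×24.3 + 0.32×125 = 152
Vm = 25.3 · ln(0.15042) = 25.3 × (-1.8943) = -47.93 mV

-47.9 mV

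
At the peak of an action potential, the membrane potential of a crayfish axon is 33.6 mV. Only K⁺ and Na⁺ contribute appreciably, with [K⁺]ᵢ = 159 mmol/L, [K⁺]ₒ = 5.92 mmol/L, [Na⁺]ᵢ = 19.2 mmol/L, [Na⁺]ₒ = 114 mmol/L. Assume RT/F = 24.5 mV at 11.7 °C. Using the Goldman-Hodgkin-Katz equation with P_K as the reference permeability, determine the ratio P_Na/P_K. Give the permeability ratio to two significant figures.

16

Let α = P_Na/P_K. GHK: Vm = 24.5·ln[(Kₒ + α·Naₒ)/(Kᵢ + α·Naᵢ)].
e^(Vm/24.5) = e^(33.6/24.5) = 3.941
So 3.941·(Kᵢ + α·Naᵢ) = Kₒ + α·Naₒ → α = (3.941·159.0 − 5.92) / (114.0 − 3.941·19.2)
α = (626.6 − 5.92) / (114.0 − 75.67) = 620.7/38.33 = 16.19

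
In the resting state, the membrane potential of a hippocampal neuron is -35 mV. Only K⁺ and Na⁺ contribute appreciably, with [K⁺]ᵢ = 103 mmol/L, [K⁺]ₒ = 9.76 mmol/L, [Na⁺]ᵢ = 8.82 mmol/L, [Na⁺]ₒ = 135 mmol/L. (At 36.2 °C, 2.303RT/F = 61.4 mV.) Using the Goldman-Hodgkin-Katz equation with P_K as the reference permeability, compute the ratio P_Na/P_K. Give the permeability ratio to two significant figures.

Let α = P_Na/P_K. GHK: Vm = 61.4·log₁₀[(Kₒ + α·Naₒ)/(Kᵢ + α·Naᵢ)].
10^(Vm/61.4) = 10^(-35.0/61.4) = 0.26913
So 0.26913·(Kᵢ + α·Naᵢ) = Kₒ + α·Naₒ → α = (0.26913·103.0 − 9.76) / (135.0 − 0.26913·8.82)
α = (27.72 − 9.76) / (135.0 − 2.374) = 17.96/132.6 = 0.1354

0.14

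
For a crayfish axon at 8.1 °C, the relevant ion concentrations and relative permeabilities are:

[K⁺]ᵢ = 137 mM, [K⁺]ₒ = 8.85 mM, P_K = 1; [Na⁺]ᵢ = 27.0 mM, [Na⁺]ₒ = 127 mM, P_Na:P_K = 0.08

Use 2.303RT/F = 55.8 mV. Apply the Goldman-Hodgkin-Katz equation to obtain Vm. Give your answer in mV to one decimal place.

-48.2 mV

Vm = 55.8 · log₁₀[(Σ P·[cation]ₒ + Σ P·[anion]ᵢ) / (Σ P·[cation]ᵢ + Σ P·[anion]ₒ)]
Numerator = 1×8.85 + 0.08×127 = 19.01
Denominator = 1×137 + 0.08×27.0 = 139.2
Vm = 55.8 · log₁₀(0.13661) = 55.8 × (-0.8645) = -48.24 mV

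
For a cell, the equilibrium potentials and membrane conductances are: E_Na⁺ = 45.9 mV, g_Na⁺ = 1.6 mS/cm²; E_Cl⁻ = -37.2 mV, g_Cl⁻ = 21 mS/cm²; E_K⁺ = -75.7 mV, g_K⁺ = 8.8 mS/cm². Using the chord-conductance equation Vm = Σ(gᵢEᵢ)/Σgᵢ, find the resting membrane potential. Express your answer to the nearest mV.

Σ gᵢEᵢ = 1.6·(45.9) + 21·(-37.2) + 8.8·(-75.7) = -1373.92
Σ gᵢ = 1.6 + 21 + 8.8 = 31.4
Vm = -1373.92 / 31.4 = -43.76 mV

-44 mV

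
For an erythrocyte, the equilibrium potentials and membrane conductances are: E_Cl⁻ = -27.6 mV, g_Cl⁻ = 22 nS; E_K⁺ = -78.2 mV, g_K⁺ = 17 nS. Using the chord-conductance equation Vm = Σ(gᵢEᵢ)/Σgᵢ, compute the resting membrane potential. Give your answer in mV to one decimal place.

Σ gᵢEᵢ = 22·(-27.6) + 17·(-78.2) = -1936.60
Σ gᵢ = 22 + 17 = 39
Vm = -1936.60 / 39 = -49.66 mV

-49.7 mV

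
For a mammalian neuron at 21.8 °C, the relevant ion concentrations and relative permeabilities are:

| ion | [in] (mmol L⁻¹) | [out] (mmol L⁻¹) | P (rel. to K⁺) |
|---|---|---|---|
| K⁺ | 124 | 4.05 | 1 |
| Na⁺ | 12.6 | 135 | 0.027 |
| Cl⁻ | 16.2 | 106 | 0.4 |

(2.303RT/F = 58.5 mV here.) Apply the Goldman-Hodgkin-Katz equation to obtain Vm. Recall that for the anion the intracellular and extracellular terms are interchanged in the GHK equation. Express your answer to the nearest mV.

-63 mV

Vm = 58.5 · log₁₀[(Σ P·[cation]ₒ + Σ P·[anion]ᵢ) / (Σ P·[cation]ᵢ + Σ P·[anion]ₒ)]
Numerator = 1×4.05 + 0.027×135 + 0.4×16.2 = 14.18
Denominator = 1×124 + 0.027×12.6 + 0.4×106 = 166.7
Vm = 58.5 · log₁₀(0.085012) = 58.5 × (-1.0705) = -62.63 mV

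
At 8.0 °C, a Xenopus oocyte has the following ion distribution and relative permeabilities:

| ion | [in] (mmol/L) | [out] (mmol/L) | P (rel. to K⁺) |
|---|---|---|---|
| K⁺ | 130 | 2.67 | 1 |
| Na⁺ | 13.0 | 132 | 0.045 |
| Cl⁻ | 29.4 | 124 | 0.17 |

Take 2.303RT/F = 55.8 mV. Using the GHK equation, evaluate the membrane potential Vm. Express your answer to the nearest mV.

-58 mV

Vm = 55.8 · log₁₀[(Σ P·[cation]ₒ + Σ P·[anion]ᵢ) / (Σ P·[cation]ᵢ + Σ P·[anion]ₒ)]
Numerator = 1×2.67 + 0.045×132 + 0.17×29.4 = 13.61
Denominator = 1×130 + 0.045×13.0 + 0.17×124 = 151.7
Vm = 55.8 · log₁₀(0.089724) = 55.8 × (-1.0471) = -58.43 mV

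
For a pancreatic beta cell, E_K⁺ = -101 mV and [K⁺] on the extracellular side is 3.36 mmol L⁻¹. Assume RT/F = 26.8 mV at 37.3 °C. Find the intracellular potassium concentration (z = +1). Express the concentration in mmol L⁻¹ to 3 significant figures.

Nernst: E = (26.8/1) · ln([out]/[in]), so ln([out]/[in]) = -101.0 × 1 / 26.8 = -3.7687.
[out]/[in] = e^(-3.7687) = 0.02308.
[in] = 3.36 / 0.02308 = 145.6 mmol L⁻¹.

146 mmol L⁻¹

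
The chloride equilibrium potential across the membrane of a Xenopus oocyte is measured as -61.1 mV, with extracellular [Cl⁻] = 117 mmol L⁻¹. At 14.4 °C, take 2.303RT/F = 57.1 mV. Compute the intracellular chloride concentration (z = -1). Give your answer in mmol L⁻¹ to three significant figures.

9.96 mmol L⁻¹

Nernst: E = (57.1/-1) · log₁₀([out]/[in]), so log₁₀([out]/[in]) = -61.1 × -1 / 57.1 = 1.0701.
[out]/[in] = 10^(1.0701) = 11.75.
[in] = 117 / 11.75 = 9.957 mmol L⁻¹.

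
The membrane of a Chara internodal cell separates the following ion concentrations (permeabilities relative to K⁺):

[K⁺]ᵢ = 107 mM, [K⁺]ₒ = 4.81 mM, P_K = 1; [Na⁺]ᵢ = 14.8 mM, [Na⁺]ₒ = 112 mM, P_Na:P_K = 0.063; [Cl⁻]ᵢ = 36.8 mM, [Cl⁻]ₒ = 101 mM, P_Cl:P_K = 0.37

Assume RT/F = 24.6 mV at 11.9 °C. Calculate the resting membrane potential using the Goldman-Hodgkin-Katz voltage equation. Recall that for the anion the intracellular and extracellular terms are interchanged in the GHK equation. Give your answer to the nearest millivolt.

-43 mV

Vm = 24.6 · ln[(Σ P·[cation]ₒ + Σ P·[anion]ᵢ) / (Σ P·[cation]ᵢ + Σ P·[anion]ₒ)]
Numerator = 1×4.81 + 0.063×112 + 0.37×36.8 = 25.48
Denominator = 1×107 + 0.063×14.8 + 0.37×101 = 145.3
Vm = 24.6 · ln(0.17537) = 24.6 × (-1.7408) = -42.82 mV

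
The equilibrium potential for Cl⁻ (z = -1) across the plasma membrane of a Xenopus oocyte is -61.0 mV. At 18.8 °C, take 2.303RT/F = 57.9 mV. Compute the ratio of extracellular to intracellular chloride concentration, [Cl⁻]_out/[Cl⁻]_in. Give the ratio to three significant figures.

11.3

log₁₀([out]/[in]) = E·z/(57.9) = -61.0 × -1 / 57.9 = 1.0535
[out]/[in] = 10^(1.0535) = 11.31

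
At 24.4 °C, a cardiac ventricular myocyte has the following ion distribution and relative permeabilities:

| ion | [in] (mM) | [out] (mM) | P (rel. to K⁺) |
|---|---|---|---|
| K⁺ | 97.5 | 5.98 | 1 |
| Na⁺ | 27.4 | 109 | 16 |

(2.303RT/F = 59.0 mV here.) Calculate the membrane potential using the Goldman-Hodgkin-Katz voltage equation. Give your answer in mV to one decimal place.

30.3 mV

Vm = 59.0 · log₁₀[(Σ P·[cation]ₒ + Σ P·[anion]ᵢ) / (Σ P·[cation]ᵢ + Σ P·[anion]ₒ)]
Numerator = 1×5.98 + 16×109 = 1750
Denominator = 1×97.5 + 16×27.4 = 535.9
Vm = 59.0 · log₁₀(3.2655) = 59.0 × (0.5139) = 30.32 mV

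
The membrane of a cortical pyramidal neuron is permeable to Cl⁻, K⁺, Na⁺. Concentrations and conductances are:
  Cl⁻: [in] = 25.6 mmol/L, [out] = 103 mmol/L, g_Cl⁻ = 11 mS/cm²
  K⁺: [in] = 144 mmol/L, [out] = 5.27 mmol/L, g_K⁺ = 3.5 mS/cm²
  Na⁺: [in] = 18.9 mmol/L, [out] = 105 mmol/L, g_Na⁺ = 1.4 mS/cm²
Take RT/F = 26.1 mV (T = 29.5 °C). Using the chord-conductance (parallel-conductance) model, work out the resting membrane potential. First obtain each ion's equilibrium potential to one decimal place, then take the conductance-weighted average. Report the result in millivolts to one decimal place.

-40.2 mV

E_Cl⁻ = (26.1/-1)·ln(103/25.6) = -36.3 mV
E_K⁺ = (26.1/1)·ln(5.27/144) = -86.3 mV
E_Na⁺ = (26.1/1)·ln(105/18.9) = 44.8 mV
Vm = (Σ gᵢEᵢ)/(Σ gᵢ) = (11·-36.3 + 3.5·-86.3 + 1.4·44.8) / (11 + 3.5 + 1.4)
= -638.63 / 15.9 = -40.17 mV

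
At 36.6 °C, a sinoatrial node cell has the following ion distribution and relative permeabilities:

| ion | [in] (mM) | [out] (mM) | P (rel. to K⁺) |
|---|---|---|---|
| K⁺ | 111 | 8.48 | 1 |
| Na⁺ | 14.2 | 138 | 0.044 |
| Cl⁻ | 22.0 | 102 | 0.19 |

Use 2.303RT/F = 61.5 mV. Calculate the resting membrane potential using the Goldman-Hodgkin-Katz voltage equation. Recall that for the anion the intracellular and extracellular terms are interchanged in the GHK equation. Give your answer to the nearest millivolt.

-52 mV

Vm = 61.5 · log₁₀[(Σ P·[cation]ₒ + Σ P·[anion]ᵢ) / (Σ P·[cation]ᵢ + Σ P·[anion]ₒ)]
Numerator = 1×8.48 + 0.044×138 + 0.19×22.0 = 18.73
Denominator = 1×111 + 0.044×14.2 + 0.19×102 = 131
Vm = 61.5 · log₁₀(0.14299) = 61.5 × (-0.8447) = -51.95 mV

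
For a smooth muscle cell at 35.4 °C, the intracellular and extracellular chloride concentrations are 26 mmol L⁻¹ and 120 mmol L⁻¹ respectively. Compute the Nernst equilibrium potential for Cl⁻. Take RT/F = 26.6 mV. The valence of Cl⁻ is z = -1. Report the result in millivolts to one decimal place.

-40.7 mV

E = (26.6/z) · ln([Cl⁻]_out/[Cl⁻]_in) with z = -1.
For an anion, dividing by z = -1 reverses the sign.
= (26.6/-1) · ln(120/26) = -26.60 · ln(4.615)
= -26.60 · (1.5294) = -40.68 mV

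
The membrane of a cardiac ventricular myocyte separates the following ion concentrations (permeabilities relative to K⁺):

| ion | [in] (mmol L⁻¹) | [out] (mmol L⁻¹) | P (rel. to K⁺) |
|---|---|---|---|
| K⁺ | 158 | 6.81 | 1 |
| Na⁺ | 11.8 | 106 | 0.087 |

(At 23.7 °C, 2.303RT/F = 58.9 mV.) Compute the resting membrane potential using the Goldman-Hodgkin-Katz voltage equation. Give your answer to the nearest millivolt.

-59 mV

Vm = 58.9 · log₁₀[(Σ P·[cation]ₒ + Σ P·[anion]ᵢ) / (Σ P·[cation]ᵢ + Σ P·[anion]ₒ)]
Numerator = 1×6.81 + 0.087×106 = 16.03
Denominator = 1×158 + 0.087×11.8 = 159
Vm = 58.9 · log₁₀(0.10081) = 58.9 × (-0.9965) = -58.69 mV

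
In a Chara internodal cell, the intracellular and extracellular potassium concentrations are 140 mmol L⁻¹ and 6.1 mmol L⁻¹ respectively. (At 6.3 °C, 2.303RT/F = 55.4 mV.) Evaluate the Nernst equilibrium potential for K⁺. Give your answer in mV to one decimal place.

-75.4 mV

E = (55.4/z) · log₁₀([K⁺]_out/[K⁺]_in) with z = +1.
= (55.4/1) · log₁₀(6.1/140) = 55.40 · log₁₀(0.04357)
= 55.40 · (-1.3608) = -75.39 mV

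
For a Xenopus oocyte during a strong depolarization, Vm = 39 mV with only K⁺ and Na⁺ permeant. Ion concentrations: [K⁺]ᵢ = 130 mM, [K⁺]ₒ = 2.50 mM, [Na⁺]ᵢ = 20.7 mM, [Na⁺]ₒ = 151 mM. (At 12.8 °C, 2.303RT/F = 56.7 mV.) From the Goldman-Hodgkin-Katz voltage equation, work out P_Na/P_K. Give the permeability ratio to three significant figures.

12.6

Let α = P_Na/P_K. GHK: Vm = 56.7·log₁₀[(Kₒ + α·Naₒ)/(Kᵢ + α·Naᵢ)].
10^(Vm/56.7) = 10^(39.0/56.7) = 4.8734
So 4.8734·(Kᵢ + α·Naᵢ) = Kₒ + α·Naₒ → α = (4.8734·130.0 − 2.5) / (151.0 − 4.8734·20.7)
α = (633.5 − 2.5) / (151.0 − 100.9) = 631/50.12 = 12.59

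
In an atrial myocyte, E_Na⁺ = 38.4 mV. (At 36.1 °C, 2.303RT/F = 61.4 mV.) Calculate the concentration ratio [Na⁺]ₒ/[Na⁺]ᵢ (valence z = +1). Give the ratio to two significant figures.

log₁₀([out]/[in]) = E·z/(61.4) = 38.4 × 1 / 61.4 = 0.6254
[out]/[in] = 10^(0.6254) = 4.221

4.2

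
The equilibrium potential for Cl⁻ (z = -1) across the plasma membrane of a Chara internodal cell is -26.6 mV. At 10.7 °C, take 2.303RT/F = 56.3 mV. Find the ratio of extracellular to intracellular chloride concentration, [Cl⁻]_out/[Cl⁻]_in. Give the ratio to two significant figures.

3.0

log₁₀([out]/[in]) = E·z/(56.3) = -26.6 × -1 / 56.3 = 0.4725
[out]/[in] = 10^(0.4725) = 2.968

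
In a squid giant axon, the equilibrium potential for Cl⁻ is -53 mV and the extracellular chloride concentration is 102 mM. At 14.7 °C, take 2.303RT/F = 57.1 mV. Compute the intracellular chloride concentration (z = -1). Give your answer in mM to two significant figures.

12 mM

Nernst: E = (57.1/-1) · log₁₀([out]/[in]), so log₁₀([out]/[in]) = -53.0 × -1 / 57.1 = 0.9282.
[out]/[in] = 10^(0.9282) = 8.476.
[in] = 102 / 8.476 = 12.03 mM.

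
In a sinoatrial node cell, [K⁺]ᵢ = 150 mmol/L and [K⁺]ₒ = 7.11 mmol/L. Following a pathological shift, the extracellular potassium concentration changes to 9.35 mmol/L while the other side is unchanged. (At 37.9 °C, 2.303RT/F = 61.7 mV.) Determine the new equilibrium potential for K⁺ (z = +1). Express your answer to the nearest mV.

After the shift: [K⁺]_out = 9.35, [K⁺]_in = 150 mmol/L.
E_new = (61.7/1)·log₁₀(9.35/150) = 61.70 · (-1.2053) = -74.37 mV

-74 mV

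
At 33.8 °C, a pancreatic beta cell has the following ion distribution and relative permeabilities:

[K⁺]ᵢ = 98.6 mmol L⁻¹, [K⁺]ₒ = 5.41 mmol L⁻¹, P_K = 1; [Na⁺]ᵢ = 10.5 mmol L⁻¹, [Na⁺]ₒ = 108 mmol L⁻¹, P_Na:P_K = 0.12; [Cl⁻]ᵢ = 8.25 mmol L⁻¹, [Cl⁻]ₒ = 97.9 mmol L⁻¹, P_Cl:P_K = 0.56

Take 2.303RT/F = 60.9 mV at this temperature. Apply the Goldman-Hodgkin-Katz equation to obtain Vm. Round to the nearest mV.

Vm = 60.9 · log₁₀[(Σ P·[cation]ₒ + Σ P·[anion]ᵢ) / (Σ P·[cation]ᵢ + Σ P·[anion]ₒ)]
Numerator = 1×5.41 + 0.12×108 + 0.56×8.25 = 22.99
Denominator = 1×98.6 + 0.12×10.5 + 0.56×97.9 = 154.7
Vm = 60.9 · log₁₀(0.14863) = 60.9 × (-0.8279) = -50.42 mV

-50 mV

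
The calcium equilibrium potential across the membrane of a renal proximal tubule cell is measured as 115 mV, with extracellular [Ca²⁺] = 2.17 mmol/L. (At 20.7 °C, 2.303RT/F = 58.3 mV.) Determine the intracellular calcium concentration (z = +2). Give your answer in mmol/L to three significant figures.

Nernst: E = (58.3/2) · log₁₀([out]/[in]), so log₁₀([out]/[in]) = 115.0 × 2 / 58.3 = 3.9451.
[out]/[in] = 10^(3.9451) = 8813.
[in] = 2.17 / 8813 = 0.0002462 mmol/L.

0.000246 mmol/L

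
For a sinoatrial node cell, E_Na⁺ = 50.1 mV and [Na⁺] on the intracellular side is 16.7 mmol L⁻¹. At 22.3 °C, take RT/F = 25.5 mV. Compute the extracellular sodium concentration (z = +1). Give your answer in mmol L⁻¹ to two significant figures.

120 mmol L⁻¹

Nernst: E = (25.5/1) · ln([out]/[in]), so ln([out]/[in]) = 50.1 × 1 / 25.5 = 1.9647.
[out]/[in] = e^(1.9647) = 7.133.
[out] = 7.133 × 16.7 = 119.1 mmol L⁻¹.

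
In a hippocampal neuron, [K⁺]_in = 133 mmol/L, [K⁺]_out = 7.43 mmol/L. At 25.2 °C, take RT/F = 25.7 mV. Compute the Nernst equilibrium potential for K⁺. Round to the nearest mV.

E = (25.7/z) · ln([K⁺]_out/[K⁺]_in) with z = +1.
= (25.7/1) · ln(7.43/133) = 25.70 · ln(0.05586)
= 25.70 · (-2.8848) = -74.14 mV

-74 mV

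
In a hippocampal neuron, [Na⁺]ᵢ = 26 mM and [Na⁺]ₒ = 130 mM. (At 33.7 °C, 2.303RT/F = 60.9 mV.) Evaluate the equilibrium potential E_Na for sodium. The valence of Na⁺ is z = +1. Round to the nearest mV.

E = (60.9/z) · log₁₀([Na⁺]_out/[Na⁺]_in) with z = +1.
= (60.9/1) · log₁₀(130/26) = 60.90 · log₁₀(5)
= 60.90 · (0.6990) = 42.57 mV

43 mV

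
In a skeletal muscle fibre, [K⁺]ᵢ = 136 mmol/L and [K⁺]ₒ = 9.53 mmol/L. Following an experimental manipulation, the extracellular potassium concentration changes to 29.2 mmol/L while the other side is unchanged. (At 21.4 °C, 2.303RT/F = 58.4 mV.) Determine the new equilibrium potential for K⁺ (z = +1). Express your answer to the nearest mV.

After the shift: [K⁺]_out = 29.2, [K⁺]_in = 136 mmol/L.
E_new = (58.4/1)·log₁₀(29.2/136) = 58.40 · (-0.6682) = -39.02 mV

-39 mV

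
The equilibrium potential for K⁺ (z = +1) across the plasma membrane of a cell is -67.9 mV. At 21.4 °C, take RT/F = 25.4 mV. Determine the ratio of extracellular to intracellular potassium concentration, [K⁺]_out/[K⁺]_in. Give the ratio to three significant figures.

ln([out]/[in]) = E·z/(25.4) = -67.9 × 1 / 25.4 = -2.6732
[out]/[in] = e^(-2.6732) = 0.06903

0.0690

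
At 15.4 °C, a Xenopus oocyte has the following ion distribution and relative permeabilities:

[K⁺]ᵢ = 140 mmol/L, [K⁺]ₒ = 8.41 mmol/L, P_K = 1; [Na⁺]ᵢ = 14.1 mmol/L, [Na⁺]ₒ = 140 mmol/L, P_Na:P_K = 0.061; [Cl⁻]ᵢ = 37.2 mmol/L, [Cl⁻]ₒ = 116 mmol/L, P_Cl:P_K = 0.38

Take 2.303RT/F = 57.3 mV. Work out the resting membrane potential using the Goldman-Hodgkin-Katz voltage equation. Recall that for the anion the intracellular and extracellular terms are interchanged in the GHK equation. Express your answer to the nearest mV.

-44 mV

Vm = 57.3 · log₁₀[(Σ P·[cation]ₒ + Σ P·[anion]ᵢ) / (Σ P·[cation]ᵢ + Σ P·[anion]ₒ)]
Numerator = 1×8.41 + 0.061×140 + 0.38×37.2 = 31.09
Denominator = 1×140 + 0.061×14.1 + 0.38×116 = 184.9
Vm = 57.3 · log₁₀(0.16809) = 57.3 × (-0.7745) = -44.38 mV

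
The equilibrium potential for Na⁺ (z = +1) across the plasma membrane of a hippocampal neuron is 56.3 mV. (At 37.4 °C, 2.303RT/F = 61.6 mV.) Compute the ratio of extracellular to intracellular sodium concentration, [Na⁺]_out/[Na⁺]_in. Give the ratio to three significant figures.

log₁₀([out]/[in]) = E·z/(61.6) = 56.3 × 1 / 61.6 = 0.9140
[out]/[in] = 10^(0.9140) = 8.203

8.20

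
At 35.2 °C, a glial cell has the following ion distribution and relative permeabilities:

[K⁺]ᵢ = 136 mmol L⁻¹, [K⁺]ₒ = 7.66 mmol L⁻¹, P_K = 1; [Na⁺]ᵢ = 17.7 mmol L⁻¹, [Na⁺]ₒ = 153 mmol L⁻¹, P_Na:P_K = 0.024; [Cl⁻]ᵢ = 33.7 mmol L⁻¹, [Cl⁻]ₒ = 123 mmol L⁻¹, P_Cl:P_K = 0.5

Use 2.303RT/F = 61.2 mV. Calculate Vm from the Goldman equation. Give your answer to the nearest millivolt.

-52 mV

Vm = 61.2 · log₁₀[(Σ P·[cation]ₒ + Σ P·[anion]ᵢ) / (Σ P·[cation]ᵢ + Σ P·[anion]ₒ)]
Numerator = 1×7.66 + 0.024×153 + 0.5×33.7 = 28.18
Denominator = 1×136 + 0.024×17.7 + 0.5×123 = 197.9
Vm = 61.2 · log₁₀(0.14239) = 61.2 × (-0.8465) = -51.81 mV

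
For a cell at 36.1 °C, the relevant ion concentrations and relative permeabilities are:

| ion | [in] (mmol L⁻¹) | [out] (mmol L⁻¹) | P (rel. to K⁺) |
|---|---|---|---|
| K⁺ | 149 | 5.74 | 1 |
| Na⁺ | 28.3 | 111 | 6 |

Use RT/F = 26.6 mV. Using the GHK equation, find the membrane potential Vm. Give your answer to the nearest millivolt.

Vm = 26.6 · ln[(Σ P·[cation]ₒ + Σ P·[anion]ᵢ) / (Σ P·[cation]ᵢ + Σ P·[anion]ₒ)]
Numerator = 1×5.74 + 6×111 = 671.7
Denominator = 1×149 + 6×28.3 = 318.8
Vm = 26.6 · ln(2.1071) = 26.6 × (0.7453) = 19.83 mV

20 mV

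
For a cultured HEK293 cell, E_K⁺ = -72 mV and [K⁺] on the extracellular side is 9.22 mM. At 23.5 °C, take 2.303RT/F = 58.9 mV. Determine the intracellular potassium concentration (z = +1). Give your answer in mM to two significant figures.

150 mM

Nernst: E = (58.9/1) · log₁₀([out]/[in]), so log₁₀([out]/[in]) = -72.0 × 1 / 58.9 = -1.2224.
[out]/[in] = 10^(-1.2224) = 0.05992.
[in] = 9.22 / 0.05992 = 153.9 mM.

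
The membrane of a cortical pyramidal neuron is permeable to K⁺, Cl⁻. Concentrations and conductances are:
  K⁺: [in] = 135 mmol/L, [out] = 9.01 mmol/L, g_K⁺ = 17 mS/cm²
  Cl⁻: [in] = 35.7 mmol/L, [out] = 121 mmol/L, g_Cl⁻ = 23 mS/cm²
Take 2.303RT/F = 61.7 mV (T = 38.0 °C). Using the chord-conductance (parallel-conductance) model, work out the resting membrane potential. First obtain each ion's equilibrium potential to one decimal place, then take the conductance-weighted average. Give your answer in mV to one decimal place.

E_K⁺ = (61.7/1)·log₁₀(9.01/135) = -72.5 mV
E_Cl⁻ = (61.7/-1)·log₁₀(121/35.7) = -32.7 mV
Vm = (Σ gᵢEᵢ)/(Σ gᵢ) = (17·-72.5 + 23·-32.7) / (17 + 23)
= -1984.60 / 40 = -49.61 mV

-49.6 mV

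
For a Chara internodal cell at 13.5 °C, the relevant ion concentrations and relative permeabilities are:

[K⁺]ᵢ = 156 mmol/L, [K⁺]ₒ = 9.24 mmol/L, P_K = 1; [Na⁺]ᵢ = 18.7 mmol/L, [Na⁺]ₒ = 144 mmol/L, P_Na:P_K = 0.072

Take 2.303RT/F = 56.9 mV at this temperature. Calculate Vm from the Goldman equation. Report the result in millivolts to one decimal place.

Vm = 56.9 · log₁₀[(Σ P·[cation]ₒ + Σ P·[anion]ᵢ) / (Σ P·[cation]ᵢ + Σ P·[anion]ₒ)]
Numerator = 1×9.24 + 0.072×144 = 19.61
Denominator = 1×156 + 0.072×18.7 = 157.3
Vm = 56.9 · log₁₀(0.12462) = 56.9 × (-0.9044) = -51.46 mV

-51.5 mV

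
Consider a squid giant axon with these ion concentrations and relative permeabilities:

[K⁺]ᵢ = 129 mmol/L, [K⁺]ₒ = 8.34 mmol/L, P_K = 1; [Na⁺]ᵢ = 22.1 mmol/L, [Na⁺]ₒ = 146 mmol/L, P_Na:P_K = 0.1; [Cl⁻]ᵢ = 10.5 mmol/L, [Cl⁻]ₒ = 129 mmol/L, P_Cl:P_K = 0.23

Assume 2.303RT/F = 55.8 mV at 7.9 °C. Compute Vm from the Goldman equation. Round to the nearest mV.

-45 mV

Vm = 55.8 · log₁₀[(Σ P·[cation]ₒ + Σ P·[anion]ᵢ) / (Σ P·[cation]ᵢ + Σ P·[anion]ₒ)]
Numerator = 1×8.34 + 0.1×146 + 0.23×10.5 = 25.36
Denominator = 1×129 + 0.1×22.1 + 0.23×129 = 160.9
Vm = 55.8 · log₁₀(0.1576) = 55.8 × (-0.8024) = -44.78 mV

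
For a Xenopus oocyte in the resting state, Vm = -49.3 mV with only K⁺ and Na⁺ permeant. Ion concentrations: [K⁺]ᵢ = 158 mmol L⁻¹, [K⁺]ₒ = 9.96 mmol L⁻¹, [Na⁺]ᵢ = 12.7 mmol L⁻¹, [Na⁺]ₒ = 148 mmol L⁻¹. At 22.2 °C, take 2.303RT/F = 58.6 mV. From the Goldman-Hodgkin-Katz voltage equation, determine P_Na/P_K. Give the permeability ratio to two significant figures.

0.088

Let α = P_Na/P_K. GHK: Vm = 58.6·log₁₀[(Kₒ + α·Naₒ)/(Kᵢ + α·Naᵢ)].
10^(Vm/58.6) = 10^(-49.3/58.6) = 0.14411
So 0.14411·(Kᵢ + α·Naᵢ) = Kₒ + α·Naₒ → α = (0.14411·158.0 − 9.96) / (148.0 − 0.14411·12.7)
α = (22.77 − 9.96) / (148.0 − 1.83) = 12.81/146.2 = 0.08764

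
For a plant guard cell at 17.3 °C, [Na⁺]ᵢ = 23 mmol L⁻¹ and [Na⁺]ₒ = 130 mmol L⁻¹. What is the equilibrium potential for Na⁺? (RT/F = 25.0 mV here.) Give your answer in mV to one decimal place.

E = (25.0/z) · ln([Na⁺]_out/[Na⁺]_in) with z = +1.
= (25.0/1) · ln(130/23) = 25.00 · ln(5.652)
= 25.00 · (1.7320) = 43.30 mV

43.3 mV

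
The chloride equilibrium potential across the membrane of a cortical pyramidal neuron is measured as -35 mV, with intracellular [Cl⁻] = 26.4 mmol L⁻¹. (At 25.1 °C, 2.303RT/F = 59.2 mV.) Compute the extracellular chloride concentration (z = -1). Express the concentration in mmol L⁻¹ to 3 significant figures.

103 mmol L⁻¹

Nernst: E = (59.2/-1) · log₁₀([out]/[in]), so log₁₀([out]/[in]) = -35.0 × -1 / 59.2 = 0.5912.
[out]/[in] = 10^(0.5912) = 3.901.
[out] = 3.901 × 26.4 = 103 mmol L⁻¹.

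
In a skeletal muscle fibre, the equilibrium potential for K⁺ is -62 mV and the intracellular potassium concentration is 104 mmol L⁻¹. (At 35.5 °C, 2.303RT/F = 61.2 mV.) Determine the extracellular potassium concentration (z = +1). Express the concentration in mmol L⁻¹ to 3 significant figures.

10.1 mmol L⁻¹

Nernst: E = (61.2/1) · log₁₀([out]/[in]), so log₁₀([out]/[in]) = -62.0 × 1 / 61.2 = -1.0131.
[out]/[in] = 10^(-1.0131) = 0.09703.
[out] = 0.09703 × 104 = 10.09 mmol L⁻¹.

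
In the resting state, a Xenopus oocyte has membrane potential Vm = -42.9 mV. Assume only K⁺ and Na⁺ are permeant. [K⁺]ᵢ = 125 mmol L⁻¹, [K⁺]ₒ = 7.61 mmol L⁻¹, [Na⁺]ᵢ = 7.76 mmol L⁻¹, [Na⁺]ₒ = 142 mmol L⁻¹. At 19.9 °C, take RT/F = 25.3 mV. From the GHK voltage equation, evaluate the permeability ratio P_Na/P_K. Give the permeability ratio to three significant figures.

Let α = P_Na/P_K. GHK: Vm = 25.3·ln[(Kₒ + α·Naₒ)/(Kᵢ + α·Naᵢ)].
e^(Vm/25.3) = e^(-42.9/25.3) = 0.18348
So 0.18348·(Kᵢ + α·Naᵢ) = Kₒ + α·Naₒ → α = (0.18348·125.0 − 7.61) / (142.0 − 0.18348·7.76)
α = (22.93 − 7.61) / (142.0 − 1.424) = 15.32/140.6 = 0.109

0.109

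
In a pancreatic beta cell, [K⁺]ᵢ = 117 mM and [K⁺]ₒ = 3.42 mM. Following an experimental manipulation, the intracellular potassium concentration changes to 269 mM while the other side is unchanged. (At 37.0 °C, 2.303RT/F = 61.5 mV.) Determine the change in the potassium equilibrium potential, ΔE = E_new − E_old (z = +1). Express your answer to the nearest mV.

E_old = (61.5/1)·log₁₀(3.42/117) = -94.35 mV
E_new = (61.5/1)·log₁₀(3.42/269) = -116.59 mV
ΔE = -116.59 − (-94.35) = -22.24 mV

-22 mV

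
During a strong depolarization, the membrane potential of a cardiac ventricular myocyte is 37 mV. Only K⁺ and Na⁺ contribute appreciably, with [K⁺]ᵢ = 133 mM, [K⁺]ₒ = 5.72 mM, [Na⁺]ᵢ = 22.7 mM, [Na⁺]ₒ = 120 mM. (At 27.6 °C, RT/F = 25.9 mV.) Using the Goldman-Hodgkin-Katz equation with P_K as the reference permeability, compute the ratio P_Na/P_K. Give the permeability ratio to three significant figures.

21.7

Let α = P_Na/P_K. GHK: Vm = 25.9·ln[(Kₒ + α·Naₒ)/(Kᵢ + α·Naᵢ)].
e^(Vm/25.9) = e^(37.0/25.9) = 4.1727
So 4.1727·(Kᵢ + α·Naᵢ) = Kₒ + α·Naₒ → α = (4.1727·133.0 − 5.72) / (120.0 − 4.1727·22.7)
α = (555 − 5.72) / (120.0 − 94.72) = 549.3/25.28 = 21.73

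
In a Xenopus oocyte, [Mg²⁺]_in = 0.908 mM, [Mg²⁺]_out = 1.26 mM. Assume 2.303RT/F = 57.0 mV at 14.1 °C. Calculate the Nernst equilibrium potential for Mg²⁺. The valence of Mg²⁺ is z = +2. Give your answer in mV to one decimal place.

4.1 mV

E = (57.0/z) · log₁₀([Mg²⁺]_out/[Mg²⁺]_in) with z = +2.
= (57.0/2) · log₁₀(1.26/0.908) = 28.50 · log₁₀(1.388)
= 28.50 · (0.1423) = 4.06 mV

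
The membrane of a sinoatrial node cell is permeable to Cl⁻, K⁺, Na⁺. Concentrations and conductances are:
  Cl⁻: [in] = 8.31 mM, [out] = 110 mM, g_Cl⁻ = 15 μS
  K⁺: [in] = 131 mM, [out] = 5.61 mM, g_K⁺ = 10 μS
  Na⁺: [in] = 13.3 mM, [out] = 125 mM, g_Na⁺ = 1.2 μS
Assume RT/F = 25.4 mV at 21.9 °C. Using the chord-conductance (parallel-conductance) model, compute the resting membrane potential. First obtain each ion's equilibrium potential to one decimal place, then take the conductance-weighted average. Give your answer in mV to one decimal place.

E_Cl⁻ = (25.4/-1)·ln(110/8.31) = -65.6 mV
E_K⁺ = (25.4/1)·ln(5.61/131) = -80.0 mV
E_Na⁺ = (25.4/1)·ln(125/13.3) = 56.9 mV
Vm = (Σ gᵢEᵢ)/(Σ gᵢ) = (15·-65.6 + 10·-80.0 + 1.2·56.9) / (15 + 10 + 1.2)
= -1715.72 / 26.2 = -65.49 mV

-65.5 mV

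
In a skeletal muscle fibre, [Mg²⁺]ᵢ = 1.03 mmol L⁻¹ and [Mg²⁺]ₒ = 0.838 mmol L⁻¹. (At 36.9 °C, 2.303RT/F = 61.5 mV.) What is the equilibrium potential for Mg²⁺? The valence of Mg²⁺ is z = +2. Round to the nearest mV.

E = (61.5/z) · log₁₀([Mg²⁺]_out/[Mg²⁺]_in) with z = +2.
= (61.5/2) · log₁₀(0.838/1.03) = 30.75 · log₁₀(0.8136)
= 30.75 · (-0.0896) = -2.75 mV

-3 mV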